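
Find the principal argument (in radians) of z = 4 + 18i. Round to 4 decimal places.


Step 1: z = 4 + 18i
Step 2: arg(z) = atan2(18, 4)
Step 3: arg(z) = 1.3521

1.3521


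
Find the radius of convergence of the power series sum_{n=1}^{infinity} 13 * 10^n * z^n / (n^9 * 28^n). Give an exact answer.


Step 1: General term a_n = 13 * 10^n / (n^9 * 28^n)
Step 2: By the root test, |a_n|^(1/n) = 13^(1/n) * 10 / (n^(9/n) * 28) -> 10/28 as n -> infinity (since 13^(1/n) -> 1 and n^(9/n) -> 1)
Step 3: R = 1/lim|a_n|^(1/n) = 28/10 = 14/5

14/5


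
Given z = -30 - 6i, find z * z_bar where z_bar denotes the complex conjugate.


Step 1: conj(z) = -30 + 6i
Step 2: z * conj(z) = (-30)^2 + (-6)^2
Step 3: = 900 + 36 = 936

936


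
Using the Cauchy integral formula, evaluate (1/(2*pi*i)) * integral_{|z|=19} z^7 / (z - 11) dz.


Step 1: f(z) = z^7, a = 11 is inside |z| = 19
Step 2: By Cauchy integral formula: (1/(2pi*i)) * integral = f(a)
Step 3: f(11) = 11^7 = 19487171

19487171


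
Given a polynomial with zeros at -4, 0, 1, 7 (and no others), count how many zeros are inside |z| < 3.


Step 1: Check each root:
  z = -4: |-4| = 4 >= 3
  z = 0: |0| = 0 < 3
  z = 1: |1| = 1 < 3
  z = 7: |7| = 7 >= 3
Step 2: Count = 2

2


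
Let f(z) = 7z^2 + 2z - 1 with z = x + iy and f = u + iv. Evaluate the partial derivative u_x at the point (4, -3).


Step 1: f(z) = 7(x+iy)^2 + 2(x+iy) - 1
Step 2: u = 7(x^2 - y^2) + 2x - 1
Step 3: u_x = 14x + 2
Step 4: At (4, -3): u_x = 56 + 2 = 58

58


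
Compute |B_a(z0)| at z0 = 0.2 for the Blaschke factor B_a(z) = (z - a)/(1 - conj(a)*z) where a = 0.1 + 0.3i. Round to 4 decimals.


Step 1: Numerator z0 - a = 0.2 - (0.1 + 0.3i) = 0.1 - 0.3i
Step 2: Denominator 1 - conj(a)*z0 = 1 - (0.1 - 0.3i)*0.2 = 0.98 + 0.06i
Step 3: |z0 - a|^2 = 0.1^2 + (-0.3)^2 = 0.1; |1 - conj(a)*z0|^2 = 0.98^2 + 0.06^2 = 0.964
Step 4: |B_a(0.2)| = sqrt(0.1 / 0.964) = sqrt(0.103734)
Step 5: = 0.3221

0.3221


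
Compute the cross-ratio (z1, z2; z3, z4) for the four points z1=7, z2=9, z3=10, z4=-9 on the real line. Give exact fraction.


Step 1: (z1-z3)(z2-z4) = (-3) * 18 = -54
Step 2: (z1-z4)(z2-z3) = 16 * (-1) = -16
Step 3: Cross-ratio = 54/16 = 27/8

27/8


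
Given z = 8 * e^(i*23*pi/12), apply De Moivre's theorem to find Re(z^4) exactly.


Step 1: By De Moivre's theorem, z^4 = 8^4 * e^(i*4*23*pi/12) = 4096 * (cos(23*pi/3) + i*sin(23*pi/3))
Step 2: |z|^4 = 8^4 = 4096
Step 3: Reduce the angle mod 2*pi: 23*pi/3 - 6*pi = 5*pi/3
Step 4: cos(5*pi/3) = 1/2
Step 5: Re(z^4) = 4096 * 1/2 = 2048

2048


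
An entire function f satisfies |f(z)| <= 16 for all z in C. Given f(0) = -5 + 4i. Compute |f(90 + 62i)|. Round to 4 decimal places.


Step 1: By Liouville's theorem, a bounded entire function is constant.
Step 2: f(z) = f(0) = -5 + 4i for all z.
Step 3: |f(w)| = |-5 + 4i| = sqrt(25 + 16)
Step 4: = 6.4031

6.4031


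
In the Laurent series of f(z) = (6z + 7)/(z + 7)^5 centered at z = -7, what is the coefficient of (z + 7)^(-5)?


Step 1: Write the numerator in powers of (z + 7): 6z + 7 = 6(z + 7) + (6*(-7) + 7) = 6(z + 7) - 35
Step 2: Divide by (z + 7)^5: f(z) = -35(z + 7)^(-5) + 6(z + 7)^(-4)
Step 3: This finite sum is the Laurent series of f about z = -7.
Step 4: Coefficient of (z + 7)^(-5) = 6*(-7) + 7 = -35

-35


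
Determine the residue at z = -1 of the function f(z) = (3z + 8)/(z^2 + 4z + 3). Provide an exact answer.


Step 1: Q(z) = z^2 + 4z + 3 = (z + 1)(z + 3)
Step 2: Q'(z) = 2z + 4
Step 3: Q'(-1) = 2, P(-1) = 5
Step 4: Res = P(-1)/Q'(-1) = 5/2 = 5/2

5/2


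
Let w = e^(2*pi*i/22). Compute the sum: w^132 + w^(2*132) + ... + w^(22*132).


Step 1: The sum sum_{j=1}^{n} w^(k*j) equals n if n | k, else 0.
Step 2: Here n = 22, k = 132
Step 3: Does n divide k? 22 | 132 -> True
Step 4: Sum = 22

22


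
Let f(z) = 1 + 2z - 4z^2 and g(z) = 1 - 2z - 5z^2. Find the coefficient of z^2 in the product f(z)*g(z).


Step 1: z^2 term in f*g comes from: (1)*(-5z^2) + (2z)*(-2z) + (-4z^2)*(1)
Step 2: = -5 - 4 - 4
Step 3: = -13

-13


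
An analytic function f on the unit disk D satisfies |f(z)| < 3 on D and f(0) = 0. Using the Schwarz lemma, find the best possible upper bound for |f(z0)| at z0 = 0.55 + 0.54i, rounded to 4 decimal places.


Step 1: g = f/3 maps D -> D with g(0) = 0, so by the Schwarz lemma |g(z)| <= |z|, i.e. |f(z)| <= 3|z|; this is sharp (f(z) = 3z).
Step 2: |z0|^2 = 0.55^2 + 0.54^2 = 0.5941
Step 3: |z0| = sqrt(0.5941) = 0.770779
Step 4: Best bound = 3 * |z0| = 3 * 0.770779 = 2.3123

2.3123


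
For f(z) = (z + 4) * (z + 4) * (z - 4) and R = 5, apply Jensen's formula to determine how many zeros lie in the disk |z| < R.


Jensen's formula: (1/2pi)*integral log|f(Re^it)|dt = log|f(0)| + sum_{|a_k|<R} log(R/|a_k|)
Step 1: f(0) = 4 * 4 * (-4) = -64
Step 2: log|f(0)| = log|-4| + log|-4| + log|4| = 4.1589
Step 3: Zeros inside |z| < 5: -4, -4, 4
Step 4: Jensen sum = log(5/4) + log(5/4) + log(5/4) = 0.6694
Step 5: n(R) = number of terms in the Jensen sum = count of zeros inside |z| < 5 = 3

3


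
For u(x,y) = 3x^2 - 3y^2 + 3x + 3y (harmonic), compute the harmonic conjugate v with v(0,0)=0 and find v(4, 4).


Step 1: v_x = -u_y = 6y - 3
Step 2: v_y = u_x = 6x + 3
Step 3: v = 6xy - 3x + 3y + C
Step 4: v(0,0) = 0 => C = 0
Step 5: v(4, 4) = 96

96


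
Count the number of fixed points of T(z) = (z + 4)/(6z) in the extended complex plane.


Step 1: Fixed points satisfy T(z) = z
Step 2: 6z^2 - z - 4 = 0
Step 3: Discriminant = (-1)^2 - 4*6*(-4) = 97
Step 4: Number of fixed points = 2

2


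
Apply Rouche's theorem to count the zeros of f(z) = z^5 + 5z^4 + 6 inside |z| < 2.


Step 1: On |z| = 2 the three terms have sizes |z^5| = 2^5 = 32, |5z^4| = 5*2^4 = 80, |6| = 6
Step 2: The dominant term is g(z) = 5z^4; let h(z) = z^5 + 6 so f = g + h
Step 3: On |z| = 2: |g| = 80 and |h| <= 32 + 6 = 38
Step 4: Since 80 > 38, |h| < |g| on |z| = 2, so by Rouche f has the same number of zeros as g inside |z| < 2
Step 5: g(z) = 5z^4 has 4 zeros (at the origin, multiplicity 4) inside |z| < 2. Answer = 4

4


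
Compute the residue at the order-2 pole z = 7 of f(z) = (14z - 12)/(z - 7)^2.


Step 1: Pole of order 2 at z = 7
Step 2: Res = lim d/dz [(z - 7)^2 * f(z)] as z -> 7
Step 3: (z - 7)^2 * f(z) = 14z - 12
Step 4: d/dz[14z - 12] = 14

14


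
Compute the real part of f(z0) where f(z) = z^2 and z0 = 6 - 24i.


Step 1: z0 = 6 - 24i
Step 2: z0^2 = 6^2 - (-24)^2 - 288i
Step 3: real part = 36 - 576 = -540

-540


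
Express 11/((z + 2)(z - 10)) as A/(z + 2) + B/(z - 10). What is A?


Step 1: Multiply both sides by (z + 2) and set z = -2
Step 2: A = 11 / (-2 - 10)
Step 3: A = 11 / (-12)
Step 4: A = -11/12

-11/12


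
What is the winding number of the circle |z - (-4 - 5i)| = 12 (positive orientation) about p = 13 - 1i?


Step 1: Center c = (-4, -5), radius = 12
Step 2: |p - c|^2 = 17^2 + 4^2 = 305
Step 3: r^2 = 144
Step 4: |p-c| > r so winding number = 0

0


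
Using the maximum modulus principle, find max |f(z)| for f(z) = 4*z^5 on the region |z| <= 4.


Step 1: On |z| = 4, |f(z)| = 4 * |z|^5 = 4 * 4^5
Step 2: By maximum modulus principle, maximum is on boundary.
Step 3: Maximum = 4 * 1024 = 4096

4096


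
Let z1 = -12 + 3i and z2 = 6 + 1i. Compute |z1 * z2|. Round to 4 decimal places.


Step 1: |z1| = sqrt((-12)^2 + 3^2) = sqrt(153)
Step 2: |z2| = sqrt(6^2 + 1^2) = sqrt(37)
Step 3: |z1*z2| = |z1|*|z2| = sqrt(153) * sqrt(37) = sqrt(153 * 37) = sqrt(5661)
Step 4: = 75.2396

75.2396


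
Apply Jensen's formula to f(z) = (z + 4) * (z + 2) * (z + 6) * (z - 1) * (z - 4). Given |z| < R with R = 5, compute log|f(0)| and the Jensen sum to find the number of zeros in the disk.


Jensen's formula: (1/2pi)*integral log|f(Re^it)|dt = log|f(0)| + sum_{|a_k|<R} log(R/|a_k|)
Step 1: f(0) = 4 * 2 * 6 * (-1) * (-4) = 192
Step 2: log|f(0)| = log|-4| + log|-2| + log|-6| + log|1| + log|4| = 5.2575
Step 3: Zeros inside |z| < 5: -4, -2, 1, 4
Step 4: Jensen sum = log(5/4) + log(5/2) + log(5/1) + log(5/4) = 2.972
Step 5: n(R) = number of terms in the Jensen sum = count of zeros inside |z| < 5 = 4

4


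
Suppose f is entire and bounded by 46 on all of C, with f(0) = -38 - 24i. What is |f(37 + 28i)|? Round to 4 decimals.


Step 1: By Liouville's theorem, a bounded entire function is constant.
Step 2: f(z) = f(0) = -38 - 24i for all z.
Step 3: |f(w)| = |-38 - 24i| = sqrt(1444 + 576)
Step 4: = 44.9444

44.9444


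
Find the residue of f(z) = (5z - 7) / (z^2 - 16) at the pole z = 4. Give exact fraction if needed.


Step 1: Q(z) = z^2 - 16 = (z - 4)(z + 4)
Step 2: Q'(z) = 2z
Step 3: Q'(4) = 8, P(4) = 13
Step 4: Res = P(4)/Q'(4) = 13/8 = 13/8

13/8


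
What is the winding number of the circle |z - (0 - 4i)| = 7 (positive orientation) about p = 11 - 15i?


Step 1: Center c = (0, -4), radius = 7
Step 2: |p - c|^2 = 11^2 + (-11)^2 = 242
Step 3: r^2 = 49
Step 4: |p-c| > r so winding number = 0

0


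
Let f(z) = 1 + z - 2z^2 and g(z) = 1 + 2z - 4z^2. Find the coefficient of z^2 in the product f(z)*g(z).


Step 1: z^2 term in f*g comes from: (1)*(-4z^2) + (z)*(2z) + (-2z^2)*(1)
Step 2: = -4 + 2 - 2
Step 3: = -4

-4


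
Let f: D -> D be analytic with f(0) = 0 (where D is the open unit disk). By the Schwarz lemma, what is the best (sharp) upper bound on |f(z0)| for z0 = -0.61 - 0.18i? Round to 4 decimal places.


Step 1: Schwarz lemma: if f: D -> D is analytic with f(0) = 0, then |f(z)| <= |z| for all z in D, and this is sharp (f(z) = z).
Step 2: |z0|^2 = (-0.61)^2 + (-0.18)^2 = 0.4045
Step 3: |z0| = sqrt(0.4045) = 0.636003
Step 4: Best bound = |z0| = 0.636

0.636


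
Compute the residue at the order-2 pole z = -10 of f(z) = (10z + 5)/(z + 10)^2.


Step 1: Pole of order 2 at z = -10
Step 2: Res = lim d/dz [(z + 10)^2 * f(z)] as z -> -10
Step 3: (z + 10)^2 * f(z) = 10z + 5
Step 4: d/dz[10z + 5] = 10

10


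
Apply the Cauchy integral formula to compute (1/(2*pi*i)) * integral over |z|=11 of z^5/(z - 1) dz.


Step 1: f(z) = z^5, a = 1 is inside |z| = 11
Step 2: By Cauchy integral formula: (1/(2pi*i)) * integral = f(a)
Step 3: f(1) = 1^5 = 1

1


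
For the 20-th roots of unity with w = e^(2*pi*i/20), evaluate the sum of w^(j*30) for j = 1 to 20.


Step 1: The sum sum_{j=1}^{n} w^(k*j) equals n if n | k, else 0.
Step 2: Here n = 20, k = 30
Step 3: Does n divide k? 20 | 30 -> False
Step 4: Sum = 0

0


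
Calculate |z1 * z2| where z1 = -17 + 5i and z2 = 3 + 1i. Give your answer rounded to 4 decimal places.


Step 1: |z1| = sqrt((-17)^2 + 5^2) = sqrt(314)
Step 2: |z2| = sqrt(3^2 + 1^2) = sqrt(10)
Step 3: |z1*z2| = |z1|*|z2| = sqrt(314) * sqrt(10) = sqrt(314 * 10) = sqrt(3140)
Step 4: = 56.0357

56.0357


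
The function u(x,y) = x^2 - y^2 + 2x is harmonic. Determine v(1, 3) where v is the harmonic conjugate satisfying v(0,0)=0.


Step 1: v_x = -u_y = 2y + 0
Step 2: v_y = u_x = 2x + 2
Step 3: v = 2xy + 2y + C
Step 4: v(0,0) = 0 => C = 0
Step 5: v(1, 3) = 12

12


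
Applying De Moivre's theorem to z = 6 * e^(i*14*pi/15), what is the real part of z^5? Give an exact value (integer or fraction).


Step 1: By De Moivre's theorem, z^5 = 6^5 * e^(i*5*14*pi/15) = 7776 * (cos(14*pi/3) + i*sin(14*pi/3))
Step 2: |z|^5 = 6^5 = 7776
Step 3: Reduce the angle mod 2*pi: 14*pi/3 - 4*pi = 2*pi/3
Step 4: cos(2*pi/3) = -1/2
Step 5: Re(z^5) = 7776 * (-1/2) = -3888

-3888


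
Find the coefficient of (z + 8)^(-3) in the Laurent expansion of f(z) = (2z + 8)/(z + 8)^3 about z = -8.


Step 1: Write the numerator in powers of (z + 8): 2z + 8 = 2(z + 8) + (2*(-8) + 8) = 2(z + 8) - 8
Step 2: Divide by (z + 8)^3: f(z) = -8(z + 8)^(-3) + 2(z + 8)^(-2)
Step 3: This finite sum is the Laurent series of f about z = -8.
Step 4: Coefficient of (z + 8)^(-3) = 2*(-8) + 8 = -8

-8


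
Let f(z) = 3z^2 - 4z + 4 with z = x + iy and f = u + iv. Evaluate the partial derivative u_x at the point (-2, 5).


Step 1: f(z) = 3(x+iy)^2 - 4(x+iy) + 4
Step 2: u = 3(x^2 - y^2) - 4x + 4
Step 3: u_x = 6x - 4
Step 4: At (-2, 5): u_x = -12 - 4 = -16

-16


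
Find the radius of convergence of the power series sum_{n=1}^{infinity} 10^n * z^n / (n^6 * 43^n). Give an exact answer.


Step 1: General term a_n = 10^n / (n^6 * 43^n)
Step 2: By the root test, |a_n|^(1/n) = 10 / (n^(6/n) * 43) -> 10/43 as n -> infinity (since n^(6/n) -> 1)
Step 3: R = 1/lim|a_n|^(1/n) = 43/10

43/10


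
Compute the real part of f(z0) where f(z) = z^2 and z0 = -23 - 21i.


Step 1: z0 = -23 - 21i
Step 2: z0^2 = (-23)^2 - (-21)^2 + 966i
Step 3: real part = 529 - 441 = 88

88


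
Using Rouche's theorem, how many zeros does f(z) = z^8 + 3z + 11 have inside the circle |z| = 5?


Step 1: On |z| = 5 the three terms have sizes |z^8| = 5^8 = 390625, |3z| = 3*5 = 15, |11| = 11
Step 2: The dominant term is g(z) = z^8; let h(z) = 3z + 11 so f = g + h
Step 3: On |z| = 5: |g| = 390625 and |h| <= 15 + 11 = 26
Step 4: Since 390625 > 26, |h| < |g| on |z| = 5, so by Rouche f has the same number of zeros as g inside |z| < 5
Step 5: g(z) = z^8 has 8 zeros (all at the origin) inside |z| < 5. Answer = 8

8


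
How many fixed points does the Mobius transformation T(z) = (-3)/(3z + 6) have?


Step 1: Fixed points satisfy T(z) = z
Step 2: 3z^2 + 6z + 3 = 0
Step 3: Discriminant = 6^2 - 4*3*3 = 0
Step 4: Number of fixed points = 1

1


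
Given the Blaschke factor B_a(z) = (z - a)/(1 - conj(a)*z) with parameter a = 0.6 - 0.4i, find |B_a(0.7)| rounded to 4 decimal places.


Step 1: Numerator z0 - a = 0.7 - (0.6 - 0.4i) = 0.1 + 0.4i
Step 2: Denominator 1 - conj(a)*z0 = 1 - (0.6 + 0.4i)*0.7 = 0.58 - 0.28i
Step 3: |z0 - a|^2 = 0.1^2 + 0.4^2 = 0.17; |1 - conj(a)*z0|^2 = 0.58^2 + (-0.28)^2 = 0.4148
Step 4: |B_a(0.7)| = sqrt(0.17 / 0.4148) = sqrt(0.409836)
Step 5: = 0.6402

0.6402


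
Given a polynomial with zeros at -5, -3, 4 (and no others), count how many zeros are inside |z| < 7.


Step 1: Check each root:
  z = -5: |-5| = 5 < 7
  z = -3: |-3| = 3 < 7
  z = 4: |4| = 4 < 7
Step 2: Count = 3

3


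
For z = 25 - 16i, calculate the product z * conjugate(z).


Step 1: conj(z) = 25 + 16i
Step 2: z * conj(z) = 25^2 + (-16)^2
Step 3: = 625 + 256 = 881

881


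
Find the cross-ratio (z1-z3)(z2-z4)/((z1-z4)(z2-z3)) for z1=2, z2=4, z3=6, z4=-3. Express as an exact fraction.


Step 1: (z1-z3)(z2-z4) = (-4) * 7 = -28
Step 2: (z1-z4)(z2-z3) = 5 * (-2) = -10
Step 3: Cross-ratio = 28/10 = 14/5

14/5


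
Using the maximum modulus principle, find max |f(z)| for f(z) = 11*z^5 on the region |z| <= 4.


Step 1: On |z| = 4, |f(z)| = 11 * |z|^5 = 11 * 4^5
Step 2: By maximum modulus principle, maximum is on boundary.
Step 3: Maximum = 11 * 1024 = 11264

11264


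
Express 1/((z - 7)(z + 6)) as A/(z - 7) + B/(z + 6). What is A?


Step 1: Multiply both sides by (z - 7) and set z = 7
Step 2: A = 1 / (7 + 6)
Step 3: A = 1 / 13
Step 4: A = 1/13

1/13


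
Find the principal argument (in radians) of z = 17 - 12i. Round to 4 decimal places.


Step 1: z = 17 - 12i
Step 2: arg(z) = atan2(-12, 17)
Step 3: arg(z) = -0.6147

-0.6147


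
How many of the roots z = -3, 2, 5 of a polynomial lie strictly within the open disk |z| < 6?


Step 1: Check each root:
  z = -3: |-3| = 3 < 6
  z = 2: |2| = 2 < 6
  z = 5: |5| = 5 < 6
Step 2: Count = 3

3


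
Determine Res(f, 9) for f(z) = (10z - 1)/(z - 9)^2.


Step 1: Pole of order 2 at z = 9
Step 2: Res = lim d/dz [(z - 9)^2 * f(z)] as z -> 9
Step 3: (z - 9)^2 * f(z) = 10z - 1
Step 4: d/dz[10z - 1] = 10

10


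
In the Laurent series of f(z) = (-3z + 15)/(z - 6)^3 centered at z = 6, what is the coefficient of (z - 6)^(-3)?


Step 1: Write the numerator in powers of (z - 6): -3z + 15 = -3(z - 6) + (-3*6 + 15) = -3(z - 6) - 3
Step 2: Divide by (z - 6)^3: f(z) = -3(z - 6)^(-3) - 3(z - 6)^(-2)
Step 3: This finite sum is the Laurent series of f about z = 6.
Step 4: Coefficient of (z - 6)^(-3) = -3*6 + 15 = -3

-3


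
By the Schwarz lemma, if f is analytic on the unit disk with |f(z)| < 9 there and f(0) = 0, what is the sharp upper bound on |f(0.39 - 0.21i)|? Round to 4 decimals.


Step 1: g = f/9 maps D -> D with g(0) = 0, so by the Schwarz lemma |g(z)| <= |z|, i.e. |f(z)| <= 9|z|; this is sharp (f(z) = 9z).
Step 2: |z0|^2 = 0.39^2 + (-0.21)^2 = 0.1962
Step 3: |z0| = sqrt(0.1962) = 0.442945
Step 4: Best bound = 9 * |z0| = 9 * 0.442945 = 3.9865

3.9865


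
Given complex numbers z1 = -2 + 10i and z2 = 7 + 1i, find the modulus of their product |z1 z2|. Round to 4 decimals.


Step 1: |z1| = sqrt((-2)^2 + 10^2) = sqrt(104)
Step 2: |z2| = sqrt(7^2 + 1^2) = sqrt(50)
Step 3: |z1*z2| = |z1|*|z2| = sqrt(104) * sqrt(50) = sqrt(104 * 50) = sqrt(5200)
Step 4: = 72.111

72.111


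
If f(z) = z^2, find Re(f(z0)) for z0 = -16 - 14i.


Step 1: z0 = -16 - 14i
Step 2: z0^2 = (-16)^2 - (-14)^2 + 448i
Step 3: real part = 256 - 196 = 60

60


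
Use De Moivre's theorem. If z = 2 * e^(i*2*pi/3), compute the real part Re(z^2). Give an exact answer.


Step 1: By De Moivre's theorem, z^2 = 2^2 * e^(i*2*2*pi/3) = 4 * (cos(4*pi/3) + i*sin(4*pi/3))
Step 2: |z|^2 = 2^2 = 4
Step 3: The angle 4*pi/3 already lies in [0, 2*pi)
Step 4: cos(4*pi/3) = -1/2
Step 5: Re(z^2) = 4 * (-1/2) = -2

-2


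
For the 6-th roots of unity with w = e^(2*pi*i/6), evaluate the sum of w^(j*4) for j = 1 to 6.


Step 1: The sum sum_{j=1}^{n} w^(k*j) equals n if n | k, else 0.
Step 2: Here n = 6, k = 4
Step 3: Does n divide k? 6 | 4 -> False
Step 4: Sum = 0

0


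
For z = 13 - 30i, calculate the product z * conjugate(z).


Step 1: conj(z) = 13 + 30i
Step 2: z * conj(z) = 13^2 + (-30)^2
Step 3: = 169 + 900 = 1069

1069


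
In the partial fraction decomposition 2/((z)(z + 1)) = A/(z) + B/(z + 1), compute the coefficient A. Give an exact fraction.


Step 1: Multiply both sides by (z) and set z = 0
Step 2: A = 2 / (0 + 1)
Step 3: A = 2 / 1
Step 4: A = 2

2


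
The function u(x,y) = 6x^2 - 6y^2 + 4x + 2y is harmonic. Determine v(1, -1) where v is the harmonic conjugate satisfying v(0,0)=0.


Step 1: v_x = -u_y = 12y - 2
Step 2: v_y = u_x = 12x + 4
Step 3: v = 12xy - 2x + 4y + C
Step 4: v(0,0) = 0 => C = 0
Step 5: v(1, -1) = -18

-18


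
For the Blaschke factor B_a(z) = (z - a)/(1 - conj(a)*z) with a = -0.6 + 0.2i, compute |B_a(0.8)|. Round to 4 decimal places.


Step 1: Numerator z0 - a = 0.8 - (-0.6 + 0.2i) = 1.4 - 0.2i
Step 2: Denominator 1 - conj(a)*z0 = 1 - (-0.6 - 0.2i)*0.8 = 1.48 + 0.16i
Step 3: |z0 - a|^2 = 1.4^2 + (-0.2)^2 = 2; |1 - conj(a)*z0|^2 = 1.48^2 + 0.16^2 = 2.216
Step 4: |B_a(0.8)| = sqrt(2 / 2.216) = sqrt(0.902527)
Step 5: = 0.95

0.95


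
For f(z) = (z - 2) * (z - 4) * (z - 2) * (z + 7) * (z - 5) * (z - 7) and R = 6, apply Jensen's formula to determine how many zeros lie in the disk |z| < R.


Jensen's formula: (1/2pi)*integral log|f(Re^it)|dt = log|f(0)| + sum_{|a_k|<R} log(R/|a_k|)
Step 1: f(0) = (-2) * (-4) * (-2) * 7 * (-5) * (-7) = -3920
Step 2: log|f(0)| = log|2| + log|4| + log|2| + log|-7| + log|5| + log|7| = 8.2738
Step 3: Zeros inside |z| < 6: 2, 4, 2, 5
Step 4: Jensen sum = log(6/2) + log(6/4) + log(6/2) + log(6/5) = 2.785
Step 5: n(R) = number of terms in the Jensen sum = count of zeros inside |z| < 6 = 4

4


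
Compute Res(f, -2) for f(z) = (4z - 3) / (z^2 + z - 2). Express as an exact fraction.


Step 1: Q(z) = z^2 + z - 2 = (z + 2)(z - 1)
Step 2: Q'(z) = 2z + 1
Step 3: Q'(-2) = -3, P(-2) = -11
Step 4: Res = P(-2)/Q'(-2) = -11/(-3) = 11/3

11/3


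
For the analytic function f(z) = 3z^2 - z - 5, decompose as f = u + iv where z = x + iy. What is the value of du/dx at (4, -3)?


Step 1: f(z) = 3(x+iy)^2 - (x+iy) - 5
Step 2: u = 3(x^2 - y^2) - x - 5
Step 3: u_x = 6x - 1
Step 4: At (4, -3): u_x = 24 - 1 = 23

23


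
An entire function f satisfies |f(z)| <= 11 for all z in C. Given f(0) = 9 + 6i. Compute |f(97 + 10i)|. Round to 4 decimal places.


Step 1: By Liouville's theorem, a bounded entire function is constant.
Step 2: f(z) = f(0) = 9 + 6i for all z.
Step 3: |f(w)| = |9 + 6i| = sqrt(81 + 36)
Step 4: = 10.8167

10.8167


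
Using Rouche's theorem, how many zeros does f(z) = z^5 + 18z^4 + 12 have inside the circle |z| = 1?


Step 1: On |z| = 1 the three terms have sizes |z^5| = 1^5 = 1, |18z^4| = 18*1^4 = 18, |12| = 12
Step 2: The dominant term is g(z) = 18z^4; let h(z) = z^5 + 12 so f = g + h
Step 3: On |z| = 1: |g| = 18 and |h| <= 1 + 12 = 13
Step 4: Since 18 > 13, |h| < |g| on |z| = 1, so by Rouche f has the same number of zeros as g inside |z| < 1
Step 5: g(z) = 18z^4 has 4 zeros (at the origin, multiplicity 4) inside |z| < 1. Answer = 4

4


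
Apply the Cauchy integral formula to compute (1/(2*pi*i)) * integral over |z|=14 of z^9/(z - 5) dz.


Step 1: f(z) = z^9, a = 5 is inside |z| = 14
Step 2: By Cauchy integral formula: (1/(2pi*i)) * integral = f(a)
Step 3: f(5) = 5^9 = 1953125

1953125


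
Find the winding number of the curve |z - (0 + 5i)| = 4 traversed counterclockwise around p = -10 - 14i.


Step 1: Center c = (0, 5), radius = 4
Step 2: |p - c|^2 = (-10)^2 + (-19)^2 = 461
Step 3: r^2 = 16
Step 4: |p-c| > r so winding number = 0

0


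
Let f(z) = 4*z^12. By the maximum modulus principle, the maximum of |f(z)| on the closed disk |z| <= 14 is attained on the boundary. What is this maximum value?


Step 1: On |z| = 14, |f(z)| = 4 * |z|^12 = 4 * 14^12
Step 2: By maximum modulus principle, maximum is on boundary.
Step 3: Maximum = 4 * 56693912375296 = 226775649501184

226775649501184


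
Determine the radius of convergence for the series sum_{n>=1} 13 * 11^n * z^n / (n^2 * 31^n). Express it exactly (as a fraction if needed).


Step 1: General term a_n = 13 * 11^n / (n^2 * 31^n)
Step 2: By the root test, |a_n|^(1/n) = 13^(1/n) * 11 / (n^(2/n) * 31) -> 11/31 as n -> infinity (since 13^(1/n) -> 1 and n^(2/n) -> 1)
Step 3: R = 1/lim|a_n|^(1/n) = 31/11

31/11


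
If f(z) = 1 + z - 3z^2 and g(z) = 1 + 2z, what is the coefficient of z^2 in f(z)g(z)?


Step 1: z^2 term in f*g comes from: (1)*(0) + (z)*(2z) + (-3z^2)*(1)
Step 2: = 0 + 2 - 3
Step 3: = -1

-1


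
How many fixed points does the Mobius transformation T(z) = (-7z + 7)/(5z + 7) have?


Step 1: Fixed points satisfy T(z) = z
Step 2: 5z^2 + 14z - 7 = 0
Step 3: Discriminant = 14^2 - 4*5*(-7) = 336
Step 4: Number of fixed points = 2

2


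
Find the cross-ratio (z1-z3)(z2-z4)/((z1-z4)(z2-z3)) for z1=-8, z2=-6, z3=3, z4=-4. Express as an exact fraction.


Step 1: (z1-z3)(z2-z4) = (-11) * (-2) = 22
Step 2: (z1-z4)(z2-z3) = (-4) * (-9) = 36
Step 3: Cross-ratio = 22/36 = 11/18

11/18


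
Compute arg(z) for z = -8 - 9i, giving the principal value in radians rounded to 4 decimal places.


Step 1: z = -8 - 9i
Step 2: arg(z) = atan2(-9, -8)
Step 3: arg(z) = -2.2974

-2.2974


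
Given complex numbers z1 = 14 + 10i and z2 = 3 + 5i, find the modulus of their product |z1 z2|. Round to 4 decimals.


Step 1: |z1| = sqrt(14^2 + 10^2) = sqrt(296)
Step 2: |z2| = sqrt(3^2 + 5^2) = sqrt(34)
Step 3: |z1*z2| = |z1|*|z2| = sqrt(296) * sqrt(34) = sqrt(296 * 34) = sqrt(10064)
Step 4: = 100.3195

100.3195


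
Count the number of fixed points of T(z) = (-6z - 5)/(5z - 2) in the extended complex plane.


Step 1: Fixed points satisfy T(z) = z
Step 2: 5z^2 + 4z + 5 = 0
Step 3: Discriminant = 4^2 - 4*5*5 = -84
Step 4: Number of fixed points = 2

2


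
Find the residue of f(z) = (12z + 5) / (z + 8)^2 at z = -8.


Step 1: Pole of order 2 at z = -8
Step 2: Res = lim d/dz [(z + 8)^2 * f(z)] as z -> -8
Step 3: (z + 8)^2 * f(z) = 12z + 5
Step 4: d/dz[12z + 5] = 12

12


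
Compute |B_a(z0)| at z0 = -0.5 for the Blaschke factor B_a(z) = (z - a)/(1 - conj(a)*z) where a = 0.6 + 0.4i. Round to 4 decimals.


Step 1: Numerator z0 - a = -0.5 - (0.6 + 0.4i) = -1.1 - 0.4i
Step 2: Denominator 1 - conj(a)*z0 = 1 - (0.6 - 0.4i)*(-0.5) = 1.3 - 0.2i
Step 3: |z0 - a|^2 = (-1.1)^2 + (-0.4)^2 = 1.37; |1 - conj(a)*z0|^2 = 1.3^2 + (-0.2)^2 = 1.73
Step 4: |B_a(-0.5)| = sqrt(1.37 / 1.73) = sqrt(0.791908)
Step 5: = 0.8899

0.8899


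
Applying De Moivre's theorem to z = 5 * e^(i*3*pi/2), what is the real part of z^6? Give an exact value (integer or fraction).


Step 1: By De Moivre's theorem, z^6 = 5^6 * e^(i*6*3*pi/2) = 15625 * (cos(9*pi) + i*sin(9*pi))
Step 2: |z|^6 = 5^6 = 15625
Step 3: Reduce the angle mod 2*pi: 9*pi - 8*pi = pi
Step 4: cos(pi) = -1
Step 5: Re(z^6) = 15625 * (-1) = -15625

-15625


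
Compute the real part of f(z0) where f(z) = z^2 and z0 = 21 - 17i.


Step 1: z0 = 21 - 17i
Step 2: z0^2 = 21^2 - (-17)^2 - 714i
Step 3: real part = 441 - 289 = 152

152


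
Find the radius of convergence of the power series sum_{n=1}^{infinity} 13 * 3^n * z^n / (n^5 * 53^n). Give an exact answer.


Step 1: General term a_n = 13 * 3^n / (n^5 * 53^n)
Step 2: By the root test, |a_n|^(1/n) = 13^(1/n) * 3 / (n^(5/n) * 53) -> 3/53 as n -> infinity (since 13^(1/n) -> 1 and n^(5/n) -> 1)
Step 3: R = 1/lim|a_n|^(1/n) = 53/3

53/3


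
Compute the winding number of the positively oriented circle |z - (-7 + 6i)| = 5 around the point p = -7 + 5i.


Step 1: Center c = (-7, 6), radius = 5
Step 2: |p - c|^2 = 0^2 + (-1)^2 = 1
Step 3: r^2 = 25
Step 4: |p-c| < r so winding number = 1

1


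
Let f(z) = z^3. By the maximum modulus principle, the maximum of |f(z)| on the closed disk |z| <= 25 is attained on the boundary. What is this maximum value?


Step 1: On |z| = 25, |f(z)| = |z|^3 = 25^3
Step 2: By maximum modulus principle, maximum is on boundary.
Step 3: Maximum = 15625 = 15625

15625


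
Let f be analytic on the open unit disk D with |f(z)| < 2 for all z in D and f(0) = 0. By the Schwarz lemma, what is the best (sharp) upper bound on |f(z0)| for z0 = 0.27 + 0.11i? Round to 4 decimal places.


Step 1: g = f/2 maps D -> D with g(0) = 0, so by the Schwarz lemma |g(z)| <= |z|, i.e. |f(z)| <= 2|z|; this is sharp (f(z) = 2z).
Step 2: |z0|^2 = 0.27^2 + 0.11^2 = 0.085
Step 3: |z0| = sqrt(0.085) = 0.291548
Step 4: Best bound = 2 * |z0| = 2 * 0.291548 = 0.5831

0.5831


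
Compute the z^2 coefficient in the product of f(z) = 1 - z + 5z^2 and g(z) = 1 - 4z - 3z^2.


Step 1: z^2 term in f*g comes from: (1)*(-3z^2) + (-z)*(-4z) + (5z^2)*(1)
Step 2: = -3 + 4 + 5
Step 3: = 6

6


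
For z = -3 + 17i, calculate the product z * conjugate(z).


Step 1: conj(z) = -3 - 17i
Step 2: z * conj(z) = (-3)^2 + 17^2
Step 3: = 9 + 289 = 298

298


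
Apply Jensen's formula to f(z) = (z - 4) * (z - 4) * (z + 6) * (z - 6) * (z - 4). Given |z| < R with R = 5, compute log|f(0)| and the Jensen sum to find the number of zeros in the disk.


Jensen's formula: (1/2pi)*integral log|f(Re^it)|dt = log|f(0)| + sum_{|a_k|<R} log(R/|a_k|)
Step 1: f(0) = (-4) * (-4) * 6 * (-6) * (-4) = 2304
Step 2: log|f(0)| = log|4| + log|4| + log|-6| + log|6| + log|4| = 7.7424
Step 3: Zeros inside |z| < 5: 4, 4, 4
Step 4: Jensen sum = log(5/4) + log(5/4) + log(5/4) = 0.6694
Step 5: n(R) = number of terms in the Jensen sum = count of zeros inside |z| < 5 = 3

3


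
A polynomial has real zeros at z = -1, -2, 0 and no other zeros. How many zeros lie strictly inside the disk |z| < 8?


Step 1: Check each root:
  z = -1: |-1| = 1 < 8
  z = -2: |-2| = 2 < 8
  z = 0: |0| = 0 < 8
Step 2: Count = 3

3


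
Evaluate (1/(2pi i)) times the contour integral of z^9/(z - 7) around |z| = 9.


Step 1: f(z) = z^9, a = 7 is inside |z| = 9
Step 2: By Cauchy integral formula: (1/(2pi*i)) * integral = f(a)
Step 3: f(7) = 7^9 = 40353607

40353607


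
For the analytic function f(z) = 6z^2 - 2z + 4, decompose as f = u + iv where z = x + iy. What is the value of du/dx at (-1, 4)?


Step 1: f(z) = 6(x+iy)^2 - 2(x+iy) + 4
Step 2: u = 6(x^2 - y^2) - 2x + 4
Step 3: u_x = 12x - 2
Step 4: At (-1, 4): u_x = -12 - 2 = -14

-14


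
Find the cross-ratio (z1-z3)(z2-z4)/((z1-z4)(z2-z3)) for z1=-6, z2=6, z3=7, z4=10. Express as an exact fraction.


Step 1: (z1-z3)(z2-z4) = (-13) * (-4) = 52
Step 2: (z1-z4)(z2-z3) = (-16) * (-1) = 16
Step 3: Cross-ratio = 52/16 = 13/4

13/4


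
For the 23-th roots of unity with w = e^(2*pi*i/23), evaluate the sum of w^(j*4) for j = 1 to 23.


Step 1: The sum sum_{j=1}^{n} w^(k*j) equals n if n | k, else 0.
Step 2: Here n = 23, k = 4
Step 3: Does n divide k? 23 | 4 -> False
Step 4: Sum = 0

0


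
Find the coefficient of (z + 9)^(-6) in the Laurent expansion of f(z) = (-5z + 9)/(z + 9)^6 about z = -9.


Step 1: Write the numerator in powers of (z + 9): -5z + 9 = -5(z + 9) + (-5*(-9) + 9) = -5(z + 9) + 54
Step 2: Divide by (z + 9)^6: f(z) = 54(z + 9)^(-6) - 5(z + 9)^(-5)
Step 3: This finite sum is the Laurent series of f about z = -9.
Step 4: Coefficient of (z + 9)^(-6) = -5*(-9) + 9 = 54

54


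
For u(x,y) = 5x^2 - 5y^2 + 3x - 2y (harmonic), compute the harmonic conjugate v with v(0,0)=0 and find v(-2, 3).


Step 1: v_x = -u_y = 10y + 2
Step 2: v_y = u_x = 10x + 3
Step 3: v = 10xy + 2x + 3y + C
Step 4: v(0,0) = 0 => C = 0
Step 5: v(-2, 3) = -55

-55


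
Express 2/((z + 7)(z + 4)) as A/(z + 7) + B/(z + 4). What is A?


Step 1: Multiply both sides by (z + 7) and set z = -7
Step 2: A = 2 / (-7 + 4)
Step 3: A = 2 / (-3)
Step 4: A = -2/3

-2/3


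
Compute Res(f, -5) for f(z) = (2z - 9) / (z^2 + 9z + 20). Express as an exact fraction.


Step 1: Q(z) = z^2 + 9z + 20 = (z + 5)(z + 4)
Step 2: Q'(z) = 2z + 9
Step 3: Q'(-5) = -1, P(-5) = -19
Step 4: Res = P(-5)/Q'(-5) = -19/(-1) = 19

19


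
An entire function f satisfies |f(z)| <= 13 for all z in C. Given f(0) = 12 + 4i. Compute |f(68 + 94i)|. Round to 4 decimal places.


Step 1: By Liouville's theorem, a bounded entire function is constant.
Step 2: f(z) = f(0) = 12 + 4i for all z.
Step 3: |f(w)| = |12 + 4i| = sqrt(144 + 16)
Step 4: = 12.6491

12.6491


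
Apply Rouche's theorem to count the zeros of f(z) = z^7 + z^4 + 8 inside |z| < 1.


Step 1: On |z| = 1 the three terms have sizes |z^7| = 1^7 = 1, |z^4| = 1^4 = 1, |8| = 8
Step 2: The dominant term is g(z) = 8; let h(z) = z^7 + z^4 so f = g + h
Step 3: On |z| = 1: |g| = 8 and |h| <= 1 + 1 = 2
Step 4: Since 8 > 2, |h| < |g| on |z| = 1, so by Rouche f has the same number of zeros as g inside |z| < 1
Step 5: g(z) = 8 is a nonzero constant with no zeros inside |z| < 1. Answer = 0

0


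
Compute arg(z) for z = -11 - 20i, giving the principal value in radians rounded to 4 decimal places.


Step 1: z = -11 - 20i
Step 2: arg(z) = atan2(-20, -11)
Step 3: arg(z) = -2.0736

-2.0736


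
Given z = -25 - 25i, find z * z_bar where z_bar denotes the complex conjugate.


Step 1: conj(z) = -25 + 25i
Step 2: z * conj(z) = (-25)^2 + (-25)^2
Step 3: = 625 + 625 = 1250

1250


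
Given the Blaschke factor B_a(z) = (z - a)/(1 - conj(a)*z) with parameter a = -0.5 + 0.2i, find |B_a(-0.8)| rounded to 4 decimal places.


Step 1: Numerator z0 - a = -0.8 - (-0.5 + 0.2i) = -0.3 - 0.2i
Step 2: Denominator 1 - conj(a)*z0 = 1 - (-0.5 - 0.2i)*(-0.8) = 0.6 - 0.16i
Step 3: |z0 - a|^2 = (-0.3)^2 + (-0.2)^2 = 0.13; |1 - conj(a)*z0|^2 = 0.6^2 + (-0.16)^2 = 0.3856
Step 4: |B_a(-0.8)| = sqrt(0.13 / 0.3856) = sqrt(0.337137)
Step 5: = 0.5806

0.5806


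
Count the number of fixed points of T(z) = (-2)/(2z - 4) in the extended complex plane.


Step 1: Fixed points satisfy T(z) = z
Step 2: 2z^2 - 4z + 2 = 0
Step 3: Discriminant = (-4)^2 - 4*2*2 = 0
Step 4: Number of fixed points = 1

1


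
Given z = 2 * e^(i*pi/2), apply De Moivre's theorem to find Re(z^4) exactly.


Step 1: By De Moivre's theorem, z^4 = 2^4 * e^(i*4*pi/2) = 16 * (cos(2*pi) + i*sin(2*pi))
Step 2: |z|^4 = 2^4 = 16
Step 3: Reduce the angle mod 2*pi: 2*pi - 2*pi = 0
Step 4: cos(0) = 1
Step 5: Re(z^4) = 16 * 1 = 16

16


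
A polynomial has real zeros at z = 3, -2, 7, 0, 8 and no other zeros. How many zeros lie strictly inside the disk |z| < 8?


Step 1: Check each root:
  z = 3: |3| = 3 < 8
  z = -2: |-2| = 2 < 8
  z = 7: |7| = 7 < 8
  z = 0: |0| = 0 < 8
  z = 8: |8| = 8 >= 8
Step 2: Count = 4

4


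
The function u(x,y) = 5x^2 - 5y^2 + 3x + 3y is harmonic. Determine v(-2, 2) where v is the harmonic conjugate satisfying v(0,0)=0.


Step 1: v_x = -u_y = 10y - 3
Step 2: v_y = u_x = 10x + 3
Step 3: v = 10xy - 3x + 3y + C
Step 4: v(0,0) = 0 => C = 0
Step 5: v(-2, 2) = -28

-28


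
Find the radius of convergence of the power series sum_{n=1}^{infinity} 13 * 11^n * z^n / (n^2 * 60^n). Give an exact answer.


Step 1: General term a_n = 13 * 11^n / (n^2 * 60^n)
Step 2: By the root test, |a_n|^(1/n) = 13^(1/n) * 11 / (n^(2/n) * 60) -> 11/60 as n -> infinity (since 13^(1/n) -> 1 and n^(2/n) -> 1)
Step 3: R = 1/lim|a_n|^(1/n) = 60/11

60/11


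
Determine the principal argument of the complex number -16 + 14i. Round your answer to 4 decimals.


Step 1: z = -16 + 14i
Step 2: arg(z) = atan2(14, -16)
Step 3: arg(z) = 2.4228

2.4228


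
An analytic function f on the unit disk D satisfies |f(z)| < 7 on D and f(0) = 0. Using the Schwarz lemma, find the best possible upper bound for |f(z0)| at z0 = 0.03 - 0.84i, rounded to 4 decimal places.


Step 1: g = f/7 maps D -> D with g(0) = 0, so by the Schwarz lemma |g(z)| <= |z|, i.e. |f(z)| <= 7|z|; this is sharp (f(z) = 7z).
Step 2: |z0|^2 = 0.03^2 + (-0.84)^2 = 0.7065
Step 3: |z0| = sqrt(0.7065) = 0.840536
Step 4: Best bound = 7 * |z0| = 7 * 0.840536 = 5.8837

5.8837


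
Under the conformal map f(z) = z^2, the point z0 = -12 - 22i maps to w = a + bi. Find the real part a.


Step 1: z0 = -12 - 22i
Step 2: z0^2 = (-12)^2 - (-22)^2 + 528i
Step 3: real part = 144 - 484 = -340

-340


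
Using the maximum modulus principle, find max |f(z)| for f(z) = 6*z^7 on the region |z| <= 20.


Step 1: On |z| = 20, |f(z)| = 6 * |z|^7 = 6 * 20^7
Step 2: By maximum modulus principle, maximum is on boundary.
Step 3: Maximum = 6 * 1280000000 = 7680000000

7680000000


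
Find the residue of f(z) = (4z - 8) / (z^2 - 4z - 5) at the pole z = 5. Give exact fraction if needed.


Step 1: Q(z) = z^2 - 4z - 5 = (z - 5)(z + 1)
Step 2: Q'(z) = 2z - 4
Step 3: Q'(5) = 6, P(5) = 12
Step 4: Res = P(5)/Q'(5) = 12/6 = 2

2


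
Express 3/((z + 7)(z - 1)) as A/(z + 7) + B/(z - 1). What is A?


Step 1: Multiply both sides by (z + 7) and set z = -7
Step 2: A = 3 / (-7 - 1)
Step 3: A = 3 / (-8)
Step 4: A = -3/8

-3/8


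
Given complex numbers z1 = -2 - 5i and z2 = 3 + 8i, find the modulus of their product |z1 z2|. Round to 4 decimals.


Step 1: |z1| = sqrt((-2)^2 + (-5)^2) = sqrt(29)
Step 2: |z2| = sqrt(3^2 + 8^2) = sqrt(73)
Step 3: |z1*z2| = |z1|*|z2| = sqrt(29) * sqrt(73) = sqrt(29 * 73) = sqrt(2117)
Step 4: = 46.0109

46.0109


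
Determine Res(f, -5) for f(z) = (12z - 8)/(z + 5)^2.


Step 1: Pole of order 2 at z = -5
Step 2: Res = lim d/dz [(z + 5)^2 * f(z)] as z -> -5
Step 3: (z + 5)^2 * f(z) = 12z - 8
Step 4: d/dz[12z - 8] = 12

12


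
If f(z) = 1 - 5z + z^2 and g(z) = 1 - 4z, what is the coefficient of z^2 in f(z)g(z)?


Step 1: z^2 term in f*g comes from: (1)*(0) + (-5z)*(-4z) + (z^2)*(1)
Step 2: = 0 + 20 + 1
Step 3: = 21

21


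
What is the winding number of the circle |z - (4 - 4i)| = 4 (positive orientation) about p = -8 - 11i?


Step 1: Center c = (4, -4), radius = 4
Step 2: |p - c|^2 = (-12)^2 + (-7)^2 = 193
Step 3: r^2 = 16
Step 4: |p-c| > r so winding number = 0

0


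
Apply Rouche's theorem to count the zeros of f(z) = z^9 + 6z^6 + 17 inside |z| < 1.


Step 1: On |z| = 1 the three terms have sizes |z^9| = 1^9 = 1, |6z^6| = 6*1^6 = 6, |17| = 17
Step 2: The dominant term is g(z) = 17; let h(z) = z^9 + 6z^6 so f = g + h
Step 3: On |z| = 1: |g| = 17 and |h| <= 1 + 6 = 7
Step 4: Since 17 > 7, |h| < |g| on |z| = 1, so by Rouche f has the same number of zeros as g inside |z| < 1
Step 5: g(z) = 17 is a nonzero constant with no zeros inside |z| < 1. Answer = 0

0


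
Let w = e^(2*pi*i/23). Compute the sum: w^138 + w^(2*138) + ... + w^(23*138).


Step 1: The sum sum_{j=1}^{n} w^(k*j) equals n if n | k, else 0.
Step 2: Here n = 23, k = 138
Step 3: Does n divide k? 23 | 138 -> True
Step 4: Sum = 23

23


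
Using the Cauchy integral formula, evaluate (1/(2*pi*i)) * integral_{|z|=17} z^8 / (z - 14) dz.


Step 1: f(z) = z^8, a = 14 is inside |z| = 17
Step 2: By Cauchy integral formula: (1/(2pi*i)) * integral = f(a)
Step 3: f(14) = 14^8 = 1475789056

1475789056


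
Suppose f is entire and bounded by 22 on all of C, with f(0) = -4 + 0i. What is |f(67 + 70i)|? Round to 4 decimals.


Step 1: By Liouville's theorem, a bounded entire function is constant.
Step 2: f(z) = f(0) = -4 + 0i for all z.
Step 3: |f(w)| = |-4 + 0i| = sqrt(16 + 0)
Step 4: = 4.0

4.0


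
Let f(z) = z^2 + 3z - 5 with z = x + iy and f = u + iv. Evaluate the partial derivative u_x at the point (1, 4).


Step 1: f(z) = (x+iy)^2 + 3(x+iy) - 5
Step 2: u = (x^2 - y^2) + 3x - 5
Step 3: u_x = 2x + 3
Step 4: At (1, 4): u_x = 2 + 3 = 5

5


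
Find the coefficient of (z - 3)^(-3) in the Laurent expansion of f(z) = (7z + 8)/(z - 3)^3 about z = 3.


Step 1: Write the numerator in powers of (z - 3): 7z + 8 = 7(z - 3) + (7*3 + 8) = 7(z - 3) + 29
Step 2: Divide by (z - 3)^3: f(z) = 29(z - 3)^(-3) + 7(z - 3)^(-2)
Step 3: This finite sum is the Laurent series of f about z = 3.
Step 4: Coefficient of (z - 3)^(-3) = 7*3 + 8 = 29

29


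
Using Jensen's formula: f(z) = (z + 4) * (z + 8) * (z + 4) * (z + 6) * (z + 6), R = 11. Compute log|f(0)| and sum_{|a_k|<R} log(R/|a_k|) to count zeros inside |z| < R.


Jensen's formula: (1/2pi)*integral log|f(Re^it)|dt = log|f(0)| + sum_{|a_k|<R} log(R/|a_k|)
Step 1: f(0) = 4 * 8 * 4 * 6 * 6 = 4608
Step 2: log|f(0)| = log|-4| + log|-8| + log|-4| + log|-6| + log|-6| = 8.4355
Step 3: Zeros inside |z| < 11: -4, -8, -4, -6, -6
Step 4: Jensen sum = log(11/4) + log(11/8) + log(11/4) + log(11/6) + log(11/6) = 3.5539
Step 5: n(R) = number of terms in the Jensen sum = count of zeros inside |z| < 11 = 5

5


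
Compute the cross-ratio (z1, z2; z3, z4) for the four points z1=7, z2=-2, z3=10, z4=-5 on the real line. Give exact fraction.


Step 1: (z1-z3)(z2-z4) = (-3) * 3 = -9
Step 2: (z1-z4)(z2-z3) = 12 * (-12) = -144
Step 3: Cross-ratio = 9/144 = 1/16

1/16


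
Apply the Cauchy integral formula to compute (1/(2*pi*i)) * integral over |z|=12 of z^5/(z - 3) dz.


Step 1: f(z) = z^5, a = 3 is inside |z| = 12
Step 2: By Cauchy integral formula: (1/(2pi*i)) * integral = f(a)
Step 3: f(3) = 3^5 = 243

243


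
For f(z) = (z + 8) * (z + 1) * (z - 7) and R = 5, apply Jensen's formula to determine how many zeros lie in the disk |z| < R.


Jensen's formula: (1/2pi)*integral log|f(Re^it)|dt = log|f(0)| + sum_{|a_k|<R} log(R/|a_k|)
Step 1: f(0) = 8 * 1 * (-7) = -56
Step 2: log|f(0)| = log|-8| + log|-1| + log|7| = 4.0254
Step 3: Zeros inside |z| < 5: -1
Step 4: Jensen sum = log(5/1) = 1.6094
Step 5: n(R) = number of terms in the Jensen sum = count of zeros inside |z| < 5 = 1

1


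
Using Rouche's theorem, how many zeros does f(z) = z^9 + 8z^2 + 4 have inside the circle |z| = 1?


Step 1: On |z| = 1 the three terms have sizes |z^9| = 1^9 = 1, |8z^2| = 8*1^2 = 8, |4| = 4
Step 2: The dominant term is g(z) = 8z^2; let h(z) = z^9 + 4 so f = g + h
Step 3: On |z| = 1: |g| = 8 and |h| <= 1 + 4 = 5
Step 4: Since 8 > 5, |h| < |g| on |z| = 1, so by Rouche f has the same number of zeros as g inside |z| < 1
Step 5: g(z) = 8z^2 has 2 zeros (at the origin, multiplicity 2) inside |z| < 1. Answer = 2

2


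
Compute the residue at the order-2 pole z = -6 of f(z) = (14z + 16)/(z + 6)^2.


Step 1: Pole of order 2 at z = -6
Step 2: Res = lim d/dz [(z + 6)^2 * f(z)] as z -> -6
Step 3: (z + 6)^2 * f(z) = 14z + 16
Step 4: d/dz[14z + 16] = 14

14


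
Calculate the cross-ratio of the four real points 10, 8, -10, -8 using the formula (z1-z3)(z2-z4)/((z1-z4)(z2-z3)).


Step 1: (z1-z3)(z2-z4) = 20 * 16 = 320
Step 2: (z1-z4)(z2-z3) = 18 * 18 = 324
Step 3: Cross-ratio = 320/324 = 80/81

80/81


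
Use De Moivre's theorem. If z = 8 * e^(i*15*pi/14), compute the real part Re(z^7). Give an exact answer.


Step 1: By De Moivre's theorem, z^7 = 8^7 * e^(i*7*15*pi/14) = 2097152 * (cos(15*pi/2) + i*sin(15*pi/2))
Step 2: |z|^7 = 8^7 = 2097152
Step 3: Reduce the angle mod 2*pi: 15*pi/2 - 6*pi = 3*pi/2
Step 4: cos(3*pi/2) = 0
Step 5: Re(z^7) = 2097152 * 0 = 0

0
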